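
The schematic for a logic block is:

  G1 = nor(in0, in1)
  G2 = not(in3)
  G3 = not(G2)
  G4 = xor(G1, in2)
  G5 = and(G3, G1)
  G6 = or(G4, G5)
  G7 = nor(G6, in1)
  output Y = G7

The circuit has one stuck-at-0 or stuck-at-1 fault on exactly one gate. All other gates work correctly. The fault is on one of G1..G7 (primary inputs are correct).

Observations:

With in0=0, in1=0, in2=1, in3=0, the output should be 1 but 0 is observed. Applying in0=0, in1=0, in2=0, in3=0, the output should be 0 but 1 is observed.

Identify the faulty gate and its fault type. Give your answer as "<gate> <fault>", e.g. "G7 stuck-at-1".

Fault-free values for test 1 (in0=0, in1=0, in2=1, in3=0): G1=1, G2=1, G3=0, G4=0, G5=0, G6=0, G7=1, giving Y=1. Observed 0.
Test 1: faults giving observed 0 are {G1 stuck-at-0, G2 stuck-at-0, G3 stuck-at-1, G4 stuck-at-1, G5 stuck-at-1, G6 stuck-at-1, G7 stuck-at-0}.
Test 2 (in0=0, in1=0, in2=0, in3=0): fault-free G1=1, G2=1, G3=0, G4=1, G5=0, G6=1, G7=0 → 0; observed 1. Eliminates G2 stuck-at-0, G3 stuck-at-1, G4 stuck-at-1, G5 stuck-at-1, G6 stuck-at-1, G7 stuck-at-0.
Only G1 stuck-at-0 is consistent with every test.

G1 stuck-at-0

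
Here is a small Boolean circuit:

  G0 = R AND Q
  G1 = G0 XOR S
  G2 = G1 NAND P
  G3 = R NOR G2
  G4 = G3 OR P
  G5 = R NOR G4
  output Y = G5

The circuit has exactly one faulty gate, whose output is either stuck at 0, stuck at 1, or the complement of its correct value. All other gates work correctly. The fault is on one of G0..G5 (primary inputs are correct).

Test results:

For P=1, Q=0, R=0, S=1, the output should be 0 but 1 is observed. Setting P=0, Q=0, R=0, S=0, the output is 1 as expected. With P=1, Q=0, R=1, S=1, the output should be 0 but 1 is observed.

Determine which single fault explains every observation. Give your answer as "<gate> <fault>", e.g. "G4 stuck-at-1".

Fault-free values for test 1 (P=1, Q=0, R=0, S=1): G0=0, G1=1, G2=0, G3=1, G4=1, G5=0, giving Y=0. Observed 1.
Test 1: faults giving observed 1 are {G4 stuck-at-0, G4 inverted output, G5 stuck-at-1, G5 inverted output}.
Test 2 (P=0, Q=0, R=0, S=0): fault-free G0=0, G1=0, G2=1, G3=0, G4=0, G5=1 → 1; observed 1. Eliminates G4 inverted output, G5 inverted output.
Test 3 (P=1, Q=0, R=1, S=1): fault-free G0=0, G1=1, G2=0, G3=0, G4=1, G5=0 → 0; observed 1. Eliminates G4 stuck-at-0.
Only G5 stuck-at-1 is consistent with every test.

G5 stuck-at-1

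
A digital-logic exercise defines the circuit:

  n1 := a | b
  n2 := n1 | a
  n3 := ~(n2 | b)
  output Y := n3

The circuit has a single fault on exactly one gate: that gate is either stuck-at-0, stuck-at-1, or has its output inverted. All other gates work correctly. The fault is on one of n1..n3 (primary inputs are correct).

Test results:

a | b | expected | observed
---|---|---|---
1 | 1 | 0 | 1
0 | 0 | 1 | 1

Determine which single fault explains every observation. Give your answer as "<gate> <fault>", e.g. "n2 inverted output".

Fault-free values for test 1 (a=1, b=1): n1=1, n2=1, n3=0, giving Y=0. Observed 1.
Test 1: faults giving observed 1 are {n3 stuck-at-1, n3 inverted output}.
Test 2 (a=0, b=0): fault-free n1=0, n2=0, n3=1 → 1; observed 1. Eliminates n3 inverted output.
Only n3 stuck-at-1 is consistent with every test.

n3 stuck-at-1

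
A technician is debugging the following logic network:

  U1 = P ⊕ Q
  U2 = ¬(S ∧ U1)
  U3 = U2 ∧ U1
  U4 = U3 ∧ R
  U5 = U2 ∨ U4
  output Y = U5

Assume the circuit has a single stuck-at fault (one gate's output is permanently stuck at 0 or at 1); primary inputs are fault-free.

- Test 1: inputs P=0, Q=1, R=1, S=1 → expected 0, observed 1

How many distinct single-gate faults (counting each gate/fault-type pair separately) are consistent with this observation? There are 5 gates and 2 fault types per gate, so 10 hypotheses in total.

5

Fault-free: U1=1, U2=0, U3=0, U4=0, U5=0 → 0. Observed 1.
  U1 stuck-at-0: output 1 ✓
  U1 stuck-at-1: output 0 ✗
  U2 stuck-at-0: output 0 ✗
  U2 stuck-at-1: output 1 ✓
  U3 stuck-at-0: output 0 ✗
  U3 stuck-at-1: output 1 ✓
  U4 stuck-at-0: output 0 ✗
  U4 stuck-at-1: output 1 ✓
  U5 stuck-at-0: output 0 ✗
  U5 stuck-at-1: output 1 ✓
Consistent faults: {U1 stuck-at-0, U2 stuck-at-1, U3 stuck-at-1, U4 stuck-at-1, U5 stuck-at-1} — 5 in all.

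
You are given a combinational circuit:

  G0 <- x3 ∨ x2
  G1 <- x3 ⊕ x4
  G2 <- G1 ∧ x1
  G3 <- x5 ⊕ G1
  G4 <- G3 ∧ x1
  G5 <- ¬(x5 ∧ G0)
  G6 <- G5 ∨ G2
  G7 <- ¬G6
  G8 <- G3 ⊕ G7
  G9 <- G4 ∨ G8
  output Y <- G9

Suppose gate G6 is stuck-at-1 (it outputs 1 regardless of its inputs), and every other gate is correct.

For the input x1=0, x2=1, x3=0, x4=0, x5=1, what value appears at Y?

1

Propagate with G6 forced: G0=1, G1=0, G2=0, G3=1, G4=0, G5=0, G6=1 [stuck-at-1], G7=0, G8=1, G9=1.
So Y = 1. (Without the fault it would be 0.)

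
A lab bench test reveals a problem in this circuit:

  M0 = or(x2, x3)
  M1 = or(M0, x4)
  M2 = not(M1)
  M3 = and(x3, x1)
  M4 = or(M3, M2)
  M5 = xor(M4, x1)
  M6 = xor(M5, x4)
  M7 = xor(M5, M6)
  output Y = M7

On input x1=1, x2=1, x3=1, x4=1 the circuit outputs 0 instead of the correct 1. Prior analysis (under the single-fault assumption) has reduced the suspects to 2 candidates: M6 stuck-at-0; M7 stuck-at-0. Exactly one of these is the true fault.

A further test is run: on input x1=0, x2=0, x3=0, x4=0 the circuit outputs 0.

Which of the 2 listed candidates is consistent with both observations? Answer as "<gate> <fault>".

M7 stuck-at-0

Evaluate each candidate on input x1=0, x2=0, x3=0, x4=0:
  M6 stuck-at-0: M0=0, M1=0, M2=1, M3=0, M4=1, M5=1, M6=0 [stuck-at-0], M7=1 → 1 — eliminated
  M7 stuck-at-0: M0=0, M1=0, M2=1, M3=0, M4=1, M5=1, M6=1, M7=0 [stuck-at-0] → 0 — matches
Only M7 stuck-at-0 reproduces the observed 0.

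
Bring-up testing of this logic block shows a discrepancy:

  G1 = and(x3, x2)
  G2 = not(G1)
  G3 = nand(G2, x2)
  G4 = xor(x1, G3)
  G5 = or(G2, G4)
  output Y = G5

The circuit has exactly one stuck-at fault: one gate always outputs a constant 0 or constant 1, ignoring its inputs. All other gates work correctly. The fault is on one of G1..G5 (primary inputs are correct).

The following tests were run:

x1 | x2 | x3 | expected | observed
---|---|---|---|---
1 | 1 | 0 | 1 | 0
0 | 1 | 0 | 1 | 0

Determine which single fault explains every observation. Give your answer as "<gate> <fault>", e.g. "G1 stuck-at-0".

Fault-free values for test 1 (x1=1, x2=1, x3=0): G1=0, G2=1, G3=0, G4=1, G5=1, giving Y=1. Observed 0.
Test 1: faults giving observed 0 are {G1 stuck-at-1, G2 stuck-at-0, G5 stuck-at-0}.
Test 2 (x1=0, x2=1, x3=0): fault-free G1=0, G2=1, G3=0, G4=0, G5=1 → 1; observed 0. Eliminates G1 stuck-at-1, G2 stuck-at-0.
Only G5 stuck-at-0 is consistent with every test.

G5 stuck-at-0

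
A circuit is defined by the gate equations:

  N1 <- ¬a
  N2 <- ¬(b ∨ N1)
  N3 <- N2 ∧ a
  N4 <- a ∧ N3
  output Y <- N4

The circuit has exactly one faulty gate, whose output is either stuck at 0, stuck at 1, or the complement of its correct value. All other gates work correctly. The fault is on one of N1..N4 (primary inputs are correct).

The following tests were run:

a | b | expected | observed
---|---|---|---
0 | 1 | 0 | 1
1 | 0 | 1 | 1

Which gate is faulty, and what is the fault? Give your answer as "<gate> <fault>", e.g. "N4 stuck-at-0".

Fault-free values for test 1 (a=0, b=1): N1=1, N2=0, N3=0, N4=0, giving Y=0. Observed 1.
Test 1: faults giving observed 1 are {N4 stuck-at-1, N4 inverted output}.
Test 2 (a=1, b=0): fault-free N1=0, N2=1, N3=1, N4=1 → 1; observed 1. Eliminates N4 inverted output.
Only N4 stuck-at-1 is consistent with every test.

N4 stuck-at-1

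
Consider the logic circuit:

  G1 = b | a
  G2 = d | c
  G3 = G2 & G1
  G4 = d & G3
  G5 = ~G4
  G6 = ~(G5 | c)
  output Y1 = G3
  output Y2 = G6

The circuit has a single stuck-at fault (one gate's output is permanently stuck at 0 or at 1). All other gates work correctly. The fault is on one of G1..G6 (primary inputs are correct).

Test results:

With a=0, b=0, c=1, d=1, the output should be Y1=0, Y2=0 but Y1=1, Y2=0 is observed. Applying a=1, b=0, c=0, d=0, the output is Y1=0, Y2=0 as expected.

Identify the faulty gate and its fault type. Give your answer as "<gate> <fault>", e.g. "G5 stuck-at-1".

Fault-free values for test 1 (a=0, b=0, c=1, d=1): G1=0, G2=1, G3=0, G4=0, G5=1, G6=0, giving Y1=0, Y2=0. Observed Y1=1, Y2=0.
Test 1: faults giving observed Y1=1, Y2=0 are {G1 stuck-at-1, G3 stuck-at-1}.
Test 2 (a=1, b=0, c=0, d=0): fault-free G1=1, G2=0, G3=0, G4=0, G5=1, G6=0 → Y1=0, Y2=0; observed Y1=0, Y2=0. Eliminates G3 stuck-at-1.
Only G1 stuck-at-1 is consistent with every test.

G1 stuck-at-1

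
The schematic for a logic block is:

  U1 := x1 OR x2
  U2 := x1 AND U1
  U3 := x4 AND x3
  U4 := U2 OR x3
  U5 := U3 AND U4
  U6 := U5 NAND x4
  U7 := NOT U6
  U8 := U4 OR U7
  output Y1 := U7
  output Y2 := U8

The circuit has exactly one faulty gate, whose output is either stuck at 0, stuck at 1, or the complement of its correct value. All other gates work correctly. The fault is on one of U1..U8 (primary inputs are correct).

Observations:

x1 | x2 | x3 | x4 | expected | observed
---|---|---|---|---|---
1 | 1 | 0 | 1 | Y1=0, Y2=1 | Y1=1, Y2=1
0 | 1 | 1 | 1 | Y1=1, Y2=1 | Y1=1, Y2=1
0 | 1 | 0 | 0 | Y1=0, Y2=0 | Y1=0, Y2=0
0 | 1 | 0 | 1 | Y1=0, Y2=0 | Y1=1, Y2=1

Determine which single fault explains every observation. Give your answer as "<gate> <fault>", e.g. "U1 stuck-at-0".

Fault-free values for test 1 (x1=1, x2=1, x3=0, x4=1): U1=1, U2=1, U3=0, U4=1, U5=0, U6=1, U7=0, U8=1, giving Y1=0, Y2=1. Observed Y1=1, Y2=1.
Test 1: faults giving observed Y1=1, Y2=1 are {U3 stuck-at-1, U3 inverted output, U5 stuck-at-1, U5 inverted output, U6 stuck-at-0, U6 inverted output, U7 stuck-at-1, U7 inverted output}.
Test 2 (x1=0, x2=1, x3=1, x4=1): fault-free U1=1, U2=0, U3=1, U4=1, U5=1, U6=0, U7=1, U8=1 → Y1=1, Y2=1; observed Y1=1, Y2=1. Eliminates U3 inverted output, U5 inverted output, U6 inverted output, U7 inverted output.
Test 3 (x1=0, x2=1, x3=0, x4=0): fault-free U1=1, U2=0, U3=0, U4=0, U5=0, U6=1, U7=0, U8=0 → Y1=0, Y2=0; observed Y1=0, Y2=0. Eliminates U6 stuck-at-0, U7 stuck-at-1.
Test 4 (x1=0, x2=1, x3=0, x4=1): fault-free U1=1, U2=0, U3=0, U4=0, U5=0, U6=1, U7=0, U8=0 → Y1=0, Y2=0; observed Y1=1, Y2=1. Eliminates U3 stuck-at-1.
Only U5 stuck-at-1 is consistent with every test.

U5 stuck-at-1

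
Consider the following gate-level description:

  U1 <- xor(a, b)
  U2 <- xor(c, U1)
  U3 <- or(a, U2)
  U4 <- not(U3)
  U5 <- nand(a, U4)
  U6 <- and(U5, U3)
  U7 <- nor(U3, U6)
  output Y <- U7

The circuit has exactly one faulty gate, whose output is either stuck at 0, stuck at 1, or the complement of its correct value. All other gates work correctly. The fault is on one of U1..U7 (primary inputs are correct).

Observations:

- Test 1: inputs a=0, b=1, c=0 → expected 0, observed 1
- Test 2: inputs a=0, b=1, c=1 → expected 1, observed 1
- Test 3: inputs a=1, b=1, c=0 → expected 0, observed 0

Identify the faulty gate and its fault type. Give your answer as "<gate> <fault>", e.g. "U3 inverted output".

Fault-free values for test 1 (a=0, b=1, c=0): U1=1, U2=1, U3=1, U4=0, U5=1, U6=1, U7=0, giving Y=0. Observed 1.
Test 1: faults giving observed 1 are {U1 stuck-at-0, U1 inverted output, U2 stuck-at-0, U2 inverted output, U3 stuck-at-0, U3 inverted output, U7 stuck-at-1, U7 inverted output}.
Test 2 (a=0, b=1, c=1): fault-free U1=1, U2=0, U3=0, U4=1, U5=1, U6=0, U7=1 → 1; observed 1. Eliminates U1 stuck-at-0, U1 inverted output, U2 inverted output, U3 inverted output, U7 inverted output.
Test 3 (a=1, b=1, c=0): fault-free U1=0, U2=0, U3=1, U4=0, U5=1, U6=1, U7=0 → 0; observed 0. Eliminates U3 stuck-at-0, U7 stuck-at-1.
Only U2 stuck-at-0 is consistent with every test.

U2 stuck-at-0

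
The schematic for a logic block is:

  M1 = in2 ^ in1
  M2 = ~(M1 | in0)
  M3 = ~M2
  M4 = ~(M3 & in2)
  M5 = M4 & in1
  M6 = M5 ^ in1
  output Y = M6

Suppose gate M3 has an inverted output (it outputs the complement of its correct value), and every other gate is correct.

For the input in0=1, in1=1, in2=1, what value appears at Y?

Propagate with M3 forced: M1=0, M2=0, M3=0 [inverted output], M4=1, M5=1, M6=0.
So Y = 0. (Without the fault it would be 1.)

0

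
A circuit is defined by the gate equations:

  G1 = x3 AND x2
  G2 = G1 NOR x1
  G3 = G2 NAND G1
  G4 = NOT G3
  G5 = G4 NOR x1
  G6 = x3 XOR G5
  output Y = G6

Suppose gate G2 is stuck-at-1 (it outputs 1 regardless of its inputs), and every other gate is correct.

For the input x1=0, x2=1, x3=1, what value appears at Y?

1

Propagate with G2 forced: G1=1, G2=1 [stuck-at-1], G3=0, G4=1, G5=0, G6=1.
So Y = 1. (Without the fault it would be 0.)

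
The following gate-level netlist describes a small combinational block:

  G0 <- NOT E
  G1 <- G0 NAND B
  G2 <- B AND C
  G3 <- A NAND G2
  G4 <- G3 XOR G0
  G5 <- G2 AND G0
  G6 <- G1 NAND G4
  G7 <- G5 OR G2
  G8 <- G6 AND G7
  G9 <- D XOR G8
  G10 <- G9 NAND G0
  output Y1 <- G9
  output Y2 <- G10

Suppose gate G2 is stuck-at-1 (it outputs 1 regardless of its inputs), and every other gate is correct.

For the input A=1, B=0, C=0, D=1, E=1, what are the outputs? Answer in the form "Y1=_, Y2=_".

Propagate with G2 forced: G0=0, G1=1, G2=1 [stuck-at-1], G3=0, G4=0, G5=0, G6=1, G7=1, G8=1, G9=0, G10=1.
So the outputs are Y1=0, Y2=1. (Without the fault they would be Y1=1, Y2=1.)

Y1=0, Y2=1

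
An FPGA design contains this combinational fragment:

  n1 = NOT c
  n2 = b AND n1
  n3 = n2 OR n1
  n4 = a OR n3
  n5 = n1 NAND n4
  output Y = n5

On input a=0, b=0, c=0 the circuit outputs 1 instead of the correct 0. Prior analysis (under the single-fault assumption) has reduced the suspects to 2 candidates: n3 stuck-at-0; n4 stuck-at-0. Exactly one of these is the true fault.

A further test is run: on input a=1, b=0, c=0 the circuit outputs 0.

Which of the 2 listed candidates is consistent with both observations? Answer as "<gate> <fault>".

n3 stuck-at-0

Evaluate each candidate on input a=1, b=0, c=0:
  n3 stuck-at-0: n1=1, n2=0, n3=0 [stuck-at-0], n4=1, n5=0 → 0 — matches
  n4 stuck-at-0: n1=1, n2=0, n3=1, n4=0 [stuck-at-0], n5=1 → 1 — eliminated
Only n3 stuck-at-0 reproduces the observed 0.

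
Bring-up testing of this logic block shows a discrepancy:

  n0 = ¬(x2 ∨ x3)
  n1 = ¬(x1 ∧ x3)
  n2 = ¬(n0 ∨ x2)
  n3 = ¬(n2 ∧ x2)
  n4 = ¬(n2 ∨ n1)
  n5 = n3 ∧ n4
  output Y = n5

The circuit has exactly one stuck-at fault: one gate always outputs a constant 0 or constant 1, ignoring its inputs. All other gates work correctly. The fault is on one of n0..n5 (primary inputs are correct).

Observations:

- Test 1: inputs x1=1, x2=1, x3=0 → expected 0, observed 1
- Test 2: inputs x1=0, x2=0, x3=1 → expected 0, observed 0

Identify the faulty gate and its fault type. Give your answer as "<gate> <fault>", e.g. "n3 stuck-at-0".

n1 stuck-at-0

Fault-free values for test 1 (x1=1, x2=1, x3=0): n0=0, n1=1, n2=0, n3=1, n4=0, n5=0, giving Y=0. Observed 1.
Test 1: faults giving observed 1 are {n1 stuck-at-0, n4 stuck-at-1, n5 stuck-at-1}.
Test 2 (x1=0, x2=0, x3=1): fault-free n0=0, n1=1, n2=1, n3=1, n4=0, n5=0 → 0; observed 0. Eliminates n4 stuck-at-1, n5 stuck-at-1.
Only n1 stuck-at-0 is consistent with every test.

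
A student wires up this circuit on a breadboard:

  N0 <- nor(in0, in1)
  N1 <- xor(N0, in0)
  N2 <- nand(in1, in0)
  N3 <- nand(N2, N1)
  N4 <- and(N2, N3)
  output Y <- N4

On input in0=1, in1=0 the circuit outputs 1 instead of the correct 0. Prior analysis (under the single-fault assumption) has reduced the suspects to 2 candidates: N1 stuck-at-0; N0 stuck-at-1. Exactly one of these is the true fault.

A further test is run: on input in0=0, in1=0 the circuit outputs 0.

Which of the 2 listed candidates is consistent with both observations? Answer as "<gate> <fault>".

Evaluate each candidate on input in0=0, in1=0:
  N1 stuck-at-0: N0=1, N1=0 [stuck-at-0], N2=1, N3=1, N4=1 → 1 — eliminated
  N0 stuck-at-1: N0=1 [stuck-at-1], N1=1, N2=1, N3=0, N4=0 → 0 — matches
Only N0 stuck-at-1 reproduces the observed 0.

N0 stuck-at-1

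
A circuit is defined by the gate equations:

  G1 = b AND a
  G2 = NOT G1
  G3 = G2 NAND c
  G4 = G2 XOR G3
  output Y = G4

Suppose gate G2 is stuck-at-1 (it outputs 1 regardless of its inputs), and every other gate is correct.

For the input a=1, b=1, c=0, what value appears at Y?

0

Propagate with G2 forced: G1=1, G2=1 [stuck-at-1], G3=1, G4=0.
So Y = 0. (Without the fault it would be 1.)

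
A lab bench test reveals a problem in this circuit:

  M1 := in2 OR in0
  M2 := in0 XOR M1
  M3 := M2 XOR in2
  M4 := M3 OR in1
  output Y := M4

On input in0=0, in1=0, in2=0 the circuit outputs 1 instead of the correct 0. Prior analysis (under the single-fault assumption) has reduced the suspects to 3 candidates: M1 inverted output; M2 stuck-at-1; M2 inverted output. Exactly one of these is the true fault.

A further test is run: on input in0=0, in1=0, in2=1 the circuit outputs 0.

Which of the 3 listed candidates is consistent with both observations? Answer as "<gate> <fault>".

M2 stuck-at-1

Evaluate each candidate on input in0=0, in1=0, in2=1:
  M1 inverted output: M1=0 [inverted output], M2=0, M3=1, M4=1 → 1 — eliminated
  M2 stuck-at-1: M1=1, M2=1 [stuck-at-1], M3=0, M4=0 → 0 — matches
  M2 inverted output: M1=1, M2=0 [inverted output], M3=1, M4=1 → 1 — eliminated
Only M2 stuck-at-1 reproduces the observed 0.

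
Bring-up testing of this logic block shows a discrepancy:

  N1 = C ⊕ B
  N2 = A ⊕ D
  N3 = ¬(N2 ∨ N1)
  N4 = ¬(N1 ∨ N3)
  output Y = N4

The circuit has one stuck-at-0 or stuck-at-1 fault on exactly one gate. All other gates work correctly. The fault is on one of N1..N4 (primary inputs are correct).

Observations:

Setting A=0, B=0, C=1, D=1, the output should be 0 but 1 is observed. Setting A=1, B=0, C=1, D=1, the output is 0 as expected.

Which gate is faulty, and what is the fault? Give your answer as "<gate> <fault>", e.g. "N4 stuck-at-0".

N1 stuck-at-0

Fault-free values for test 1 (A=0, B=0, C=1, D=1): N1=1, N2=1, N3=0, N4=0, giving Y=0. Observed 1.
Test 1: faults giving observed 1 are {N1 stuck-at-0, N4 stuck-at-1}.
Test 2 (A=1, B=0, C=1, D=1): fault-free N1=1, N2=0, N3=0, N4=0 → 0; observed 0. Eliminates N4 stuck-at-1.
Only N1 stuck-at-0 is consistent with every test.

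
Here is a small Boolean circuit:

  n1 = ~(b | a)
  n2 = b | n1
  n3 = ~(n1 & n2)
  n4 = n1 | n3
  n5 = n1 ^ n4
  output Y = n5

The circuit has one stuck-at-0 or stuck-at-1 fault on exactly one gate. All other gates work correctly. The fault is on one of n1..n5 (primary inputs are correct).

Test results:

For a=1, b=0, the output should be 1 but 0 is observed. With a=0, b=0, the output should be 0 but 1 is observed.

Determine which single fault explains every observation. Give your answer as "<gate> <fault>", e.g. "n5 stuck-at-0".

n4 stuck-at-0

Fault-free values for test 1 (a=1, b=0): n1=0, n2=0, n3=1, n4=1, n5=1, giving Y=1. Observed 0.
Test 1: faults giving observed 0 are {n1 stuck-at-1, n3 stuck-at-0, n4 stuck-at-0, n5 stuck-at-0}.
Test 2 (a=0, b=0): fault-free n1=1, n2=1, n3=0, n4=1, n5=0 → 0; observed 1. Eliminates n1 stuck-at-1, n3 stuck-at-0, n5 stuck-at-0.
Only n4 stuck-at-0 is consistent with every test.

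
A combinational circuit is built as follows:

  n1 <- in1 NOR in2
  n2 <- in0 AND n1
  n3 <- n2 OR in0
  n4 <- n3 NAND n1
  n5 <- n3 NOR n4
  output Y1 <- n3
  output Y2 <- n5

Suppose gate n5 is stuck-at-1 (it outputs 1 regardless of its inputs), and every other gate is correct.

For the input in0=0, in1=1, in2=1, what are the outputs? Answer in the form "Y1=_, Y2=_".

Propagate with n5 forced: n1=0, n2=0, n3=0, n4=1, n5=1 [stuck-at-1].
So the outputs are Y1=0, Y2=1. (Without the fault they would be Y1=0, Y2=0.)

Y1=0, Y2=1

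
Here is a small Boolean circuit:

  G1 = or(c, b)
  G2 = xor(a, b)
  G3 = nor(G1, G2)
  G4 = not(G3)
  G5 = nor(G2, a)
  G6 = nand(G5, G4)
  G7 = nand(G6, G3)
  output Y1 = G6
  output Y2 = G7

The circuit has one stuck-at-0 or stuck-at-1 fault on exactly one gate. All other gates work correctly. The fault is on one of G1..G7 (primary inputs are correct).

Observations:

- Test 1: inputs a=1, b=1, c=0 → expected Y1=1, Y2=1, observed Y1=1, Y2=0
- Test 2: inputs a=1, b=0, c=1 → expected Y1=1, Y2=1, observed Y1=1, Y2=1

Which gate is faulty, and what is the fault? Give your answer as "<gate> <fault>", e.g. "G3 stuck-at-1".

Fault-free values for test 1 (a=1, b=1, c=0): G1=1, G2=0, G3=0, G4=1, G5=0, G6=1, G7=1, giving Y1=1, Y2=1. Observed Y1=1, Y2=0.
Test 1: faults giving observed Y1=1, Y2=0 are {G1 stuck-at-0, G3 stuck-at-1, G7 stuck-at-0}.
Test 2 (a=1, b=0, c=1): fault-free G1=1, G2=1, G3=0, G4=1, G5=0, G6=1, G7=1 → Y1=1, Y2=1; observed Y1=1, Y2=1. Eliminates G3 stuck-at-1, G7 stuck-at-0.
Only G1 stuck-at-0 is consistent with every test.

G1 stuck-at-0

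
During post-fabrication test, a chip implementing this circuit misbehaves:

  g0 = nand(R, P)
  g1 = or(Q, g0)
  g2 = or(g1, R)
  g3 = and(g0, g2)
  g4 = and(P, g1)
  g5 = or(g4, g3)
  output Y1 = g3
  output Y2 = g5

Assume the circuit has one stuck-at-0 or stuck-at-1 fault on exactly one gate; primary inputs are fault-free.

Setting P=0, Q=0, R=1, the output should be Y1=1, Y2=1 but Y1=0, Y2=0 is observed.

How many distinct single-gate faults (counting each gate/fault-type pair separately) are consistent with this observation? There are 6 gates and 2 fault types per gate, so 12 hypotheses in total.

Fault-free: g0=1, g1=1, g2=1, g3=1, g4=0, g5=1 → Y1=1, Y2=1. Observed Y1=0, Y2=0.
  g0 stuck-at-0: output Y1=0, Y2=0 ✓
  g0 stuck-at-1: output Y1=1, Y2=1 ✗
  g1 stuck-at-0: output Y1=1, Y2=1 ✗
  g1 stuck-at-1: output Y1=1, Y2=1 ✗
  g2 stuck-at-0: output Y1=0, Y2=0 ✓
  g2 stuck-at-1: output Y1=1, Y2=1 ✗
  g3 stuck-at-0: output Y1=0, Y2=0 ✓
  g3 stuck-at-1: output Y1=1, Y2=1 ✗
  g4 stuck-at-0: output Y1=1, Y2=1 ✗
  g4 stuck-at-1: output Y1=1, Y2=1 ✗
  g5 stuck-at-0: output Y1=1, Y2=0 ✗
  g5 stuck-at-1: output Y1=1, Y2=1 ✗
Consistent faults: {g0 stuck-at-0, g2 stuck-at-0, g3 stuck-at-0} — 3 in all.

3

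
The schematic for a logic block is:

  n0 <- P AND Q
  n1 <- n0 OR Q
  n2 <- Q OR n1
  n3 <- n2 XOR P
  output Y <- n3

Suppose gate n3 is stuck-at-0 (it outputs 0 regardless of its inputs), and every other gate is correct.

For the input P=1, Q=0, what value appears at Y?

0

Propagate with n3 forced: n0=0, n1=0, n2=0, n3=0 [stuck-at-0].
So Y = 0. (Without the fault it would be 1.)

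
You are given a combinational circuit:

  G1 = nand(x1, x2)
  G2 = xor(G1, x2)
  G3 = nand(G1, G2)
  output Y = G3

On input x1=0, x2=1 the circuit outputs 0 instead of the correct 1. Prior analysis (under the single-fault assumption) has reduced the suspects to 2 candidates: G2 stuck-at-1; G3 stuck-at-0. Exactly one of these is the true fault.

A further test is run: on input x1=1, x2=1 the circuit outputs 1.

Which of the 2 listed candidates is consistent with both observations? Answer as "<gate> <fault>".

G2 stuck-at-1

Evaluate each candidate on input x1=1, x2=1:
  G2 stuck-at-1: G1=0, G2=1 [stuck-at-1], G3=1 → 1 — matches
  G3 stuck-at-0: G1=0, G2=1, G3=0 [stuck-at-0] → 0 — eliminated
Only G2 stuck-at-1 reproduces the observed 1.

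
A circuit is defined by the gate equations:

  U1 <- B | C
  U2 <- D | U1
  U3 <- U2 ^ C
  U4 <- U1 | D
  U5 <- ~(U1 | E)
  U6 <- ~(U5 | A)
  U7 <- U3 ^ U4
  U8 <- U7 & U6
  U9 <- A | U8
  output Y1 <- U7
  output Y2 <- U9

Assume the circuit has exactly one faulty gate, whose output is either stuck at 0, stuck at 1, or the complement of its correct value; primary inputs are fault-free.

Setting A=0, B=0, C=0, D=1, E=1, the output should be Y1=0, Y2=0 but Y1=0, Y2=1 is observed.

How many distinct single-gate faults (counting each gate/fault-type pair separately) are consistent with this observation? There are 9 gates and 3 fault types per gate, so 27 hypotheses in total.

Fault-free: U1=0, U2=1, U3=1, U4=1, U5=0, U6=1, U7=0, U8=0, U9=0 → Y1=0, Y2=0. Observed Y1=0, Y2=1.
  U1: none of the 3 fault types match ✗
  U2: none of the 3 fault types match ✗
  U3: none of the 3 fault types match ✗
  U4: none of the 3 fault types match ✗
  U5: none of the 3 fault types match ✗
  U6: none of the 3 fault types match ✗
  U7: none of the 3 fault types match ✗
  U8: stuck-at-1, inverted output ✓; others ✗
  U9: stuck-at-1, inverted output ✓; others ✗
Consistent faults: {U8 stuck-at-1, U8 inverted output, U9 stuck-at-1, U9 inverted output} — 4 in all.

4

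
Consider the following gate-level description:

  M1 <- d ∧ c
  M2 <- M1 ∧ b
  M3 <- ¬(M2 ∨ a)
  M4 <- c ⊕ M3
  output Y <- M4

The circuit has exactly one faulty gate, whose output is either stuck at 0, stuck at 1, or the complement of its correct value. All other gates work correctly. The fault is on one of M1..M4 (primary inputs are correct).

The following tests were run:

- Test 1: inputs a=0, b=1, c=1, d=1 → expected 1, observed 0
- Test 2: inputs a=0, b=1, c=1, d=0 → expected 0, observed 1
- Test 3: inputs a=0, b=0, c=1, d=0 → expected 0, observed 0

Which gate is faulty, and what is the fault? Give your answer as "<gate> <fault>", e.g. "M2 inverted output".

M1 inverted output

Fault-free values for test 1 (a=0, b=1, c=1, d=1): M1=1, M2=1, M3=0, M4=1, giving Y=1. Observed 0.
Test 1: faults giving observed 0 are {M1 stuck-at-0, M1 inverted output, M2 stuck-at-0, M2 inverted output, M3 stuck-at-1, M3 inverted output, M4 stuck-at-0, M4 inverted output}.
Test 2 (a=0, b=1, c=1, d=0): fault-free M1=0, M2=0, M3=1, M4=0 → 0; observed 1. Eliminates M1 stuck-at-0, M2 stuck-at-0, M3 stuck-at-1, M4 stuck-at-0.
Test 3 (a=0, b=0, c=1, d=0): fault-free M1=0, M2=0, M3=1, M4=0 → 0; observed 0. Eliminates M2 inverted output, M3 inverted output, M4 inverted output.
Only M1 inverted output is consistent with every test.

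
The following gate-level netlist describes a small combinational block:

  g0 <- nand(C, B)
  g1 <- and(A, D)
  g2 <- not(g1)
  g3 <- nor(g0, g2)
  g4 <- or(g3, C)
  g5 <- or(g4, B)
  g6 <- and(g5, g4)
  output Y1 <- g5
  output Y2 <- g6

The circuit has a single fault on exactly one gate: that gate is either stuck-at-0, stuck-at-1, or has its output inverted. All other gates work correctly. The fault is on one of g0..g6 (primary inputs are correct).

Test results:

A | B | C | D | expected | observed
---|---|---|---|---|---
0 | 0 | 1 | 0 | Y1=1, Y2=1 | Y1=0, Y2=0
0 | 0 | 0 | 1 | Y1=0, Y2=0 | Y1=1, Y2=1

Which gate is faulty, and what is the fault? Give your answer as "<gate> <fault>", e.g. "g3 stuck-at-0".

g4 inverted output

Fault-free values for test 1 (A=0, B=0, C=1, D=0): g0=1, g1=0, g2=1, g3=0, g4=1, g5=1, g6=1, giving Y1=1, Y2=1. Observed Y1=0, Y2=0.
Test 1: faults giving observed Y1=0, Y2=0 are {g4 stuck-at-0, g4 inverted output, g5 stuck-at-0, g5 inverted output}.
Test 2 (A=0, B=0, C=0, D=1): fault-free g0=1, g1=0, g2=1, g3=0, g4=0, g5=0, g6=0 → Y1=0, Y2=0; observed Y1=1, Y2=1. Eliminates g4 stuck-at-0, g5 stuck-at-0, g5 inverted output.
Only g4 inverted output is consistent with every test.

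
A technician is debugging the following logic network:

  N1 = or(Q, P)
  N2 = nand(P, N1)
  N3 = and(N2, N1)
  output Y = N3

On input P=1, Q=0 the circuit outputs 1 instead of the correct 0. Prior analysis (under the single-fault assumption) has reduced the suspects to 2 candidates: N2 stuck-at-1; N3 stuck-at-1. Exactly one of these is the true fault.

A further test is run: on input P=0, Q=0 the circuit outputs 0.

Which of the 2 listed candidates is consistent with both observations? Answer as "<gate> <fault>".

Evaluate each candidate on input P=0, Q=0:
  N2 stuck-at-1: N1=0, N2=1 [stuck-at-1], N3=0 → 0 — matches
  N3 stuck-at-1: N1=0, N2=1, N3=1 [stuck-at-1] → 1 — eliminated
Only N2 stuck-at-1 reproduces the observed 0.

N2 stuck-at-1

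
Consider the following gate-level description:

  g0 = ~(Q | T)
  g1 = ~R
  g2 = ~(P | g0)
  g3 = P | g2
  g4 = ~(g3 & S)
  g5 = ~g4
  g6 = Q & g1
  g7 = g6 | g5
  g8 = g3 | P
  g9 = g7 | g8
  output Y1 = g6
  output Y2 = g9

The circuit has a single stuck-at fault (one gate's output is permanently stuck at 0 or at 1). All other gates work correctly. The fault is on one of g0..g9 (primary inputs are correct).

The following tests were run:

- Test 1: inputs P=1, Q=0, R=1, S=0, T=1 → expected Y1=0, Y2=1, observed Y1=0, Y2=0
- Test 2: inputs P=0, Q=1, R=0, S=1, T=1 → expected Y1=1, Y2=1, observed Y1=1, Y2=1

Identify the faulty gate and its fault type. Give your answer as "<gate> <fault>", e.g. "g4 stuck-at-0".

Fault-free values for test 1 (P=1, Q=0, R=1, S=0, T=1): g0=0, g1=0, g2=0, g3=1, g4=1, g5=0, g6=0, g7=0, g8=1, g9=1, giving Y1=0, Y2=1. Observed Y1=0, Y2=0.
Test 1: faults giving observed Y1=0, Y2=0 are {g8 stuck-at-0, g9 stuck-at-0}.
Test 2 (P=0, Q=1, R=0, S=1, T=1): fault-free g0=0, g1=1, g2=1, g3=1, g4=0, g5=1, g6=1, g7=1, g8=1, g9=1 → Y1=1, Y2=1; observed Y1=1, Y2=1. Eliminates g9 stuck-at-0.
Only g8 stuck-at-0 is consistent with every test.

g8 stuck-at-0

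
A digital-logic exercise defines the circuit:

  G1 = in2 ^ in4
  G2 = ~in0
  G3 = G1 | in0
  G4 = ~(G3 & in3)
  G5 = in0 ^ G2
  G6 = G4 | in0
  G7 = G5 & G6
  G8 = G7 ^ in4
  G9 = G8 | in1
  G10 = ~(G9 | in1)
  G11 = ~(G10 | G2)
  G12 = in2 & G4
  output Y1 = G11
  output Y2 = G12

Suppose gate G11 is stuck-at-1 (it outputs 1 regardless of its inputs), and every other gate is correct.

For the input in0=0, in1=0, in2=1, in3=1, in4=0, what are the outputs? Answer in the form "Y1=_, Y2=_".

Propagate with G11 forced: G1=1, G2=1, G3=1, G4=0, G5=1, G6=0, G7=0, G8=0, G9=0, G10=1, G11=1 [stuck-at-1], G12=0.
So the outputs are Y1=1, Y2=0. (Without the fault they would be Y1=0, Y2=0.)

Y1=1, Y2=0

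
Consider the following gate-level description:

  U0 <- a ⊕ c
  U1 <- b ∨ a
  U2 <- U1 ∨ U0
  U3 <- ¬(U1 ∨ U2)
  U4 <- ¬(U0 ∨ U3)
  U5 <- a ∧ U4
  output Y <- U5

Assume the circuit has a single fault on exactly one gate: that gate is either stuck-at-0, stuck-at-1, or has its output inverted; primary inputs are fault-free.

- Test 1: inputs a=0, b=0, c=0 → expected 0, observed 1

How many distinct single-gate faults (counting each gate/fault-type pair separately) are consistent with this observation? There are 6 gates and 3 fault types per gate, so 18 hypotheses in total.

Fault-free: U0=0, U1=0, U2=0, U3=1, U4=0, U5=0 → 0. Observed 1.
  U0: none of the 3 fault types match ✗
  U1: none of the 3 fault types match ✗
  U2: none of the 3 fault types match ✗
  U3: none of the 3 fault types match ✗
  U4: none of the 3 fault types match ✗
  U5: stuck-at-1, inverted output ✓; others ✗
Consistent faults: {U5 stuck-at-1, U5 inverted output} — 2 in all.

2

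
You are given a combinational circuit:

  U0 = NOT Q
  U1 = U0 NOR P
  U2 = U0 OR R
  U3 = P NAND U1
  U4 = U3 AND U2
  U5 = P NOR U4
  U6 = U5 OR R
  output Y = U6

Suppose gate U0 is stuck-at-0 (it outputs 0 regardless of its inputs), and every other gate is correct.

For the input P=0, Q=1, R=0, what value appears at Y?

1

Propagate with U0 forced: U0=0 [stuck-at-0], U1=1, U2=0, U3=1, U4=0, U5=1, U6=1.
So Y = 1. (Same as the fault-free value — the fault is masked on this input.)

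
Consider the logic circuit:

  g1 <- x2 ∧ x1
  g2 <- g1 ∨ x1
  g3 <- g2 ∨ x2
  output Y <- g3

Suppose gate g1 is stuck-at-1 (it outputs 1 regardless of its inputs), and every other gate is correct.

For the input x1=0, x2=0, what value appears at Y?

1

Propagate with g1 forced: g1=1 [stuck-at-1], g2=1, g3=1.
So Y = 1. (Without the fault it would be 0.)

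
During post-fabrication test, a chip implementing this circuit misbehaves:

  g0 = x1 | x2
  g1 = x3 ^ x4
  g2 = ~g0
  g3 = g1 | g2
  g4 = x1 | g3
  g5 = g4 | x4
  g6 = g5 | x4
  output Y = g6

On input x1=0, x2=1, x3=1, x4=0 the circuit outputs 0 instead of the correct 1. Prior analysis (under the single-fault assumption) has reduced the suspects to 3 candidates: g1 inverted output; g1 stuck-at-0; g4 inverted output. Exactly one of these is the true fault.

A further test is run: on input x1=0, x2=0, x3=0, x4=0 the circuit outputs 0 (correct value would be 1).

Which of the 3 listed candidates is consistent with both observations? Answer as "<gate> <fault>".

Evaluate each candidate on input x1=0, x2=0, x3=0, x4=0:
  g1 inverted output: g0=0, g1=1 [inverted output], g2=1, g3=1, g4=1, g5=1, g6=1 → 1 — eliminated
  g1 stuck-at-0: g0=0, g1=0 [stuck-at-0], g2=1, g3=1, g4=1, g5=1, g6=1 → 1 — eliminated
  g4 inverted output: g0=0, g1=0, g2=1, g3=1, g4=0 [inverted output], g5=0, g6=0 → 0 — matches
Only g4 inverted output reproduces the observed 0.

g4 inverted output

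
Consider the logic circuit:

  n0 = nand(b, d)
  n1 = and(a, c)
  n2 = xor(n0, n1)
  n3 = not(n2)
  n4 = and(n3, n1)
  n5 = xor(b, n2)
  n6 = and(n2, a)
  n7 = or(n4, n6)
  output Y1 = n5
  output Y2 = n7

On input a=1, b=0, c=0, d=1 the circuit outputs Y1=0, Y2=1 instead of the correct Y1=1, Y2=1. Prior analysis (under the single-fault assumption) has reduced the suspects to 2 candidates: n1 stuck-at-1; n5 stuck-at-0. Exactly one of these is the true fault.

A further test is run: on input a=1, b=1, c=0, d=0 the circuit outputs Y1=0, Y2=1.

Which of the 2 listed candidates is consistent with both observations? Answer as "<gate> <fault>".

n5 stuck-at-0

Evaluate each candidate on input a=1, b=1, c=0, d=0:
  n1 stuck-at-1: n0=1, n1=1 [stuck-at-1], n2=0, n3=1, n4=1, n5=1, n6=0, n7=1 → Y1=1, Y2=1 — eliminated
  n5 stuck-at-0: n0=1, n1=0, n2=1, n3=0, n4=0, n5=0 [stuck-at-0], n6=1, n7=1 → Y1=0, Y2=1 — matches
Only n5 stuck-at-0 reproduces the observed Y1=0, Y2=1.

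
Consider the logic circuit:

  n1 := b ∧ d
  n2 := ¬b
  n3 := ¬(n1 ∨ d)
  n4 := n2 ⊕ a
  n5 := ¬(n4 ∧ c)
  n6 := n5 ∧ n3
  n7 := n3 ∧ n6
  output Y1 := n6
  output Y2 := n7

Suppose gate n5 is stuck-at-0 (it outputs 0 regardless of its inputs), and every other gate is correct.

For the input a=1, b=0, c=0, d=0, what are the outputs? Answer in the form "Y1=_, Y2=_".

Y1=0, Y2=0

Propagate with n5 forced: n1=0, n2=1, n3=1, n4=0, n5=0 [stuck-at-0], n6=0, n7=0.
So the outputs are Y1=0, Y2=0. (Without the fault they would be Y1=1, Y2=1.)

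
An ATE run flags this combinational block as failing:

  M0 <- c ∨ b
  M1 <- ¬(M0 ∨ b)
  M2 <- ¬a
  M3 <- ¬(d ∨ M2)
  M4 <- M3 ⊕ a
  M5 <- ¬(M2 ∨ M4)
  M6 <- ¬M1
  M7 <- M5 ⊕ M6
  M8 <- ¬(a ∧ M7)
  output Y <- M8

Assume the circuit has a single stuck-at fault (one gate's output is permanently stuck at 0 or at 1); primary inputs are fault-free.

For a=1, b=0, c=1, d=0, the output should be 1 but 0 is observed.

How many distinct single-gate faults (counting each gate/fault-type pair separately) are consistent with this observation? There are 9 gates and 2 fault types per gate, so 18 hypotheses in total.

Fault-free: M0=1, M1=0, M2=0, M3=1, M4=0, M5=1, M6=1, M7=0, M8=1 → 1. Observed 0.
  M0: stuck-at-0 ✓; others ✗
  M1: stuck-at-1 ✓; others ✗
  M2: stuck-at-1 ✓; others ✗
  M3: stuck-at-0 ✓; others ✗
  M4: stuck-at-1 ✓; others ✗
  M5: stuck-at-0 ✓; others ✗
  M6: stuck-at-0 ✓; others ✗
  M7: stuck-at-1 ✓; others ✗
  M8: stuck-at-0 ✓; others ✗
Consistent faults: {M0 stuck-at-0, M1 stuck-at-1, M2 stuck-at-1, M3 stuck-at-0, M4 stuck-at-1, M5 stuck-at-0, M6 stuck-at-0, M7 stuck-at-1, M8 stuck-at-0} — 9 in all.

9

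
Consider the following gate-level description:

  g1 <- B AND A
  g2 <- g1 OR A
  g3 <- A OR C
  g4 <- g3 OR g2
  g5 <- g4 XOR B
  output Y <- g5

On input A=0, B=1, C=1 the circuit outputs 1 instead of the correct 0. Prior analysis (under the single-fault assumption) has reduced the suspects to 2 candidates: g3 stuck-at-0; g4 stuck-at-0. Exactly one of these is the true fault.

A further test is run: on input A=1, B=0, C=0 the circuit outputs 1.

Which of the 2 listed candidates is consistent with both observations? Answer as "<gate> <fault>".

g3 stuck-at-0

Evaluate each candidate on input A=1, B=0, C=0:
  g3 stuck-at-0: g1=0, g2=1, g3=0 [stuck-at-0], g4=1, g5=1 → 1 — matches
  g4 stuck-at-0: g1=0, g2=1, g3=1, g4=0 [stuck-at-0], g5=0 → 0 — eliminated
Only g3 stuck-at-0 reproduces the observed 1.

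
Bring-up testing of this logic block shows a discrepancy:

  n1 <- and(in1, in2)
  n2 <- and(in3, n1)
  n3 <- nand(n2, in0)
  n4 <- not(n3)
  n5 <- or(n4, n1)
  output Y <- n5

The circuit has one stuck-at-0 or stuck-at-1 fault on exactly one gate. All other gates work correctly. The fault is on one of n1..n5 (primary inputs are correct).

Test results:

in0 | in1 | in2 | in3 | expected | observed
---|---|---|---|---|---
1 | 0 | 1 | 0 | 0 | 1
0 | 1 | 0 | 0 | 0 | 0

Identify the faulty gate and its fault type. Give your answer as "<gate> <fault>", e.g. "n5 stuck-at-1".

Fault-free values for test 1 (in0=1, in1=0, in2=1, in3=0): n1=0, n2=0, n3=1, n4=0, n5=0, giving Y=0. Observed 1.
Test 1: faults giving observed 1 are {n1 stuck-at-1, n2 stuck-at-1, n3 stuck-at-0, n4 stuck-at-1, n5 stuck-at-1}.
Test 2 (in0=0, in1=1, in2=0, in3=0): fault-free n1=0, n2=0, n3=1, n4=0, n5=0 → 0; observed 0. Eliminates n1 stuck-at-1, n3 stuck-at-0, n4 stuck-at-1, n5 stuck-at-1.
Only n2 stuck-at-1 is consistent with every test.

n2 stuck-at-1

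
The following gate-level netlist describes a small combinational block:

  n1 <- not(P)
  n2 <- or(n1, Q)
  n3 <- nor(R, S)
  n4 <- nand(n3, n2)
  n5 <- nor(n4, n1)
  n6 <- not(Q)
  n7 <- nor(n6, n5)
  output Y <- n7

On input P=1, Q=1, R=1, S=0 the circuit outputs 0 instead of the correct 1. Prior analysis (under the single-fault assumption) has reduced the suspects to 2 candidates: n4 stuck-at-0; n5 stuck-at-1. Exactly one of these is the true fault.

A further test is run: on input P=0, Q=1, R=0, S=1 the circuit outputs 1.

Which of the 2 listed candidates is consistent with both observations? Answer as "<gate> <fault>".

Evaluate each candidate on input P=0, Q=1, R=0, S=1:
  n4 stuck-at-0: n1=1, n2=1, n3=0, n4=0 [stuck-at-0], n5=0, n6=0, n7=1 → 1 — matches
  n5 stuck-at-1: n1=1, n2=1, n3=0, n4=1, n5=1 [stuck-at-1], n6=0, n7=0 → 0 — eliminated
Only n4 stuck-at-0 reproduces the observed 1.

n4 stuck-at-0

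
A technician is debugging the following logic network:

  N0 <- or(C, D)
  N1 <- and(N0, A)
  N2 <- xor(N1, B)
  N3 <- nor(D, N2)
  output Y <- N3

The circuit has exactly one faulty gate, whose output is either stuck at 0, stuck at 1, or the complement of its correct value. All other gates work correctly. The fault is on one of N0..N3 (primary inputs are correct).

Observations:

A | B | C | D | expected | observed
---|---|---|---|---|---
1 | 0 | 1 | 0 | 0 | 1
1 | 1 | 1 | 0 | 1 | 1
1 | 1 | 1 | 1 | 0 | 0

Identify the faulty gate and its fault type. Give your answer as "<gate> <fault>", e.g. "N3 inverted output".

N2 stuck-at-0

Fault-free values for test 1 (A=1, B=0, C=1, D=0): N0=1, N1=1, N2=1, N3=0, giving Y=0. Observed 1.
Test 1: faults giving observed 1 are {N0 stuck-at-0, N0 inverted output, N1 stuck-at-0, N1 inverted output, N2 stuck-at-0, N2 inverted output, N3 stuck-at-1, N3 inverted output}.
Test 2 (A=1, B=1, C=1, D=0): fault-free N0=1, N1=1, N2=0, N3=1 → 1; observed 1. Eliminates N0 stuck-at-0, N0 inverted output, N1 stuck-at-0, N1 inverted output, N2 inverted output, N3 inverted output.
Test 3 (A=1, B=1, C=1, D=1): fault-free N0=1, N1=1, N2=0, N3=0 → 0; observed 0. Eliminates N3 stuck-at-1.
Only N2 stuck-at-0 is consistent with every test.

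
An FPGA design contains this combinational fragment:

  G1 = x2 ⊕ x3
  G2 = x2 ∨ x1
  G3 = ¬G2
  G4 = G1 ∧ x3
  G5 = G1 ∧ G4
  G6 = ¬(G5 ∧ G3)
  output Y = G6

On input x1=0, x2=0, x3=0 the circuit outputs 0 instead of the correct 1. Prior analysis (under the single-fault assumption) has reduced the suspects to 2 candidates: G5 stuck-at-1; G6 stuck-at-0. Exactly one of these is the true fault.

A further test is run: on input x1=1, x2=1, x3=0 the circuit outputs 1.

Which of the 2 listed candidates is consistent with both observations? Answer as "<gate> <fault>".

Evaluate each candidate on input x1=1, x2=1, x3=0:
  G5 stuck-at-1: G1=1, G2=1, G3=0, G4=0, G5=1 [stuck-at-1], G6=1 → 1 — matches
  G6 stuck-at-0: G1=1, G2=1, G3=0, G4=0, G5=0, G6=0 [stuck-at-0] → 0 — eliminated
Only G5 stuck-at-1 reproduces the observed 1.

G5 stuck-at-1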